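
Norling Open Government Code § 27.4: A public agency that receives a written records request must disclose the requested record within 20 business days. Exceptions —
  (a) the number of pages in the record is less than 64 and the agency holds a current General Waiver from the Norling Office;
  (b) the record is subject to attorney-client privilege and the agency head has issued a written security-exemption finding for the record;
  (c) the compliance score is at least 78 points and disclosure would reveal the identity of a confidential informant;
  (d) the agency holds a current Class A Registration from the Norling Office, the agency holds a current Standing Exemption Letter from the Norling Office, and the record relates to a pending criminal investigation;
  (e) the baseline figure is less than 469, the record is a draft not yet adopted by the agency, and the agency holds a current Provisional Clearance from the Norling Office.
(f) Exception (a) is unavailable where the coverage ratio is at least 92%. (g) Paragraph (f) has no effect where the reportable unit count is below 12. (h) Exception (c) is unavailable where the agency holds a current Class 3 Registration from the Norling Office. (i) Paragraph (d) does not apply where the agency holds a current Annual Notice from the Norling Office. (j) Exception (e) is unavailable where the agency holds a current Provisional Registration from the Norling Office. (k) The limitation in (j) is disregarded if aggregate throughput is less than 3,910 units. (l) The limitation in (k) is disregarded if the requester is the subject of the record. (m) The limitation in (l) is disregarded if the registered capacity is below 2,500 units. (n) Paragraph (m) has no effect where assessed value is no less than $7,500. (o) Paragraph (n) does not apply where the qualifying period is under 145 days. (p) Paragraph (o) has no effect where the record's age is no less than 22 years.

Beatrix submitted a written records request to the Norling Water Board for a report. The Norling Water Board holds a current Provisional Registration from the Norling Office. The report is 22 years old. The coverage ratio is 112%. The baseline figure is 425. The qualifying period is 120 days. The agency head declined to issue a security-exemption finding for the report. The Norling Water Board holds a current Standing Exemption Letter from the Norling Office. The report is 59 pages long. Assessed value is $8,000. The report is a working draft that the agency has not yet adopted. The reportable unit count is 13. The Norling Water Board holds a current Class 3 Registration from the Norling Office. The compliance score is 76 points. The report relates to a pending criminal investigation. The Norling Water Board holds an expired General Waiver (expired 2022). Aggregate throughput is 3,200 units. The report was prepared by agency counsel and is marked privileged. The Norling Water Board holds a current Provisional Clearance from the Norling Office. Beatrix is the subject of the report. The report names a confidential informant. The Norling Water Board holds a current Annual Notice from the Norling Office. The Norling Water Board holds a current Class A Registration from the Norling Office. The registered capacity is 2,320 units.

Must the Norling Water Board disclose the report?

Yes — the Norling Water Board must disclose the report.

Exception (a) fails — the General Waiver is not current.
Exception (b) does not apply: the agency head declined to issue a security-exemption finding.
Exception (c) requires that the compliance score is at least 78 points; but the compliance score is 76 points, short of 78 points, so (c) is unavailable.
All of (d)'s requirements are met (a current Class A Registration is held; a current Standing Exemption Letter is held; the report relates to a pending investigation). But: (i) applies — a current Annual Notice is held. Exception (d) does not apply.
All of (e)'s requirements are met (the baseline figure is 425, less than the 469 limit; the report is an unadopted draft; a current Provisional Clearance is held). However, paragraphs (j)–(p) must be considered: (j) is engaged — a current Provisional Registration is held. (k) would limit (j) — aggregate throughput is 3,200 units, less than the 3,910 units limit — but (l) sets (k) aside: (l) applies — Beatrix is the subject of the report. (m) applies (the registered capacity is 2,320 units, below the 2,500 units limit), but is displaced by (n): (n) operates against (m): assessed value is $8,000, meeting the $7,500 threshold. (o) is triggered (the qualifying period is 120 days, under the 145 days limit), but is itself disapplied by (p): (p) operates — the record's age is 22 years, meeting the 22 years threshold. So (e) is unavailable.
None of the exceptions is available; § 27.4 applies in full.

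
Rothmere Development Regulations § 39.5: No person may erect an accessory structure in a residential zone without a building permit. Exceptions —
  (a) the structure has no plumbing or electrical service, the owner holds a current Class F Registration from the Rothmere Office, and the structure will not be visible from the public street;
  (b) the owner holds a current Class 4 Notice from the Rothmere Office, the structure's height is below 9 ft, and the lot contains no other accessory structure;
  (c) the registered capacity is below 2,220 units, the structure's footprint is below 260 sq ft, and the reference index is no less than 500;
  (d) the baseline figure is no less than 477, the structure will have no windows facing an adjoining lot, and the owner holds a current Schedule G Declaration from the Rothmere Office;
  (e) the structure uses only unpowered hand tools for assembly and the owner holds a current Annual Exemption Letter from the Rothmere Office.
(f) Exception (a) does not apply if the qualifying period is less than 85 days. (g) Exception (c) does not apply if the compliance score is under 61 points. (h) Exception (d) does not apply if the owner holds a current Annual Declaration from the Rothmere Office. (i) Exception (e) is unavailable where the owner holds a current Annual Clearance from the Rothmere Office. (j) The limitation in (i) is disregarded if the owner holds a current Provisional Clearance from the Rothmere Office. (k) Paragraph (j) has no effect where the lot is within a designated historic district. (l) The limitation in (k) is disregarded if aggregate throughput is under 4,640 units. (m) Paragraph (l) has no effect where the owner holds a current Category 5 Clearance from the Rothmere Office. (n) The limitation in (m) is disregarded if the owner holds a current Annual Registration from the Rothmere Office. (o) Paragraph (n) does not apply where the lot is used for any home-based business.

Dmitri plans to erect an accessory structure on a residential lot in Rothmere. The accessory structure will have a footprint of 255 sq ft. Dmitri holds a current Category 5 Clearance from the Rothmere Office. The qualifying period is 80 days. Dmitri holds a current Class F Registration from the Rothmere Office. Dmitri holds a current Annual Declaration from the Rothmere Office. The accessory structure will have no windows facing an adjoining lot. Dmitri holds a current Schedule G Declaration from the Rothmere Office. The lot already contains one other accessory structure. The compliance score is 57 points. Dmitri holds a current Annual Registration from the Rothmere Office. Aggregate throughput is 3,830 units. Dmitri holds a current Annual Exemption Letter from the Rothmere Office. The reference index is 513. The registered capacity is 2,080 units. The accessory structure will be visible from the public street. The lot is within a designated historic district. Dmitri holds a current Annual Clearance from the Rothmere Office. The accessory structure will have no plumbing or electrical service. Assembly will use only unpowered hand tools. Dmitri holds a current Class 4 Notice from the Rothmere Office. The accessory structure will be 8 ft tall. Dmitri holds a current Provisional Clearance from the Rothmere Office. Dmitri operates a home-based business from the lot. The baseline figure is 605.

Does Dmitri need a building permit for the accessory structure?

Exception (a) requires that the structure will not be visible from the public street; but the structure will be visible from the street, so (a) is unavailable.
Exception (b) fails — the lot already has another accessory structure.
Exception (c) is satisfied on its face — the registered capacity is 2,080 units, below the 2,220 units limit; the structure's footprint is 255 sq ft, below the 260 sq ft limit; the reference index is 513, meeting the 500 threshold. But applying paragraph (g): (g) applies — the compliance score is 57 points, under the 61 points limit. (c) is therefore removed.
Exception (d) is satisfied on its face — the baseline figure is 605, meeting the 477 threshold; no windows face an adjoining lot; a current Schedule G Declaration is held. But: (h) operates — a current Annual Declaration is held. (d) is therefore removed.
Exception (e)'s conditions are all satisfied: assembly uses only hand tools; a current Annual Exemption Letter is held. But: (i) applies — a current Annual Clearance is held. (j) is engaged (a current Provisional Clearance is held), but yields to (k): (k) operates against (j): the lot is in a historic district. (l) is triggered (aggregate throughput is 3,830 units, under the 4,640 units limit), but is displaced by (m): (m) operates against (l): a current Category 5 Clearance is held. (n) would limit (m) — a current Annual Registration is held — but (o) sets (n) aside: (o) applies — a home-based business operates on the lot. Exception (e) does not apply.
No exception applies. The general rule governs.

Yes — Dmitri must obtain a building permit.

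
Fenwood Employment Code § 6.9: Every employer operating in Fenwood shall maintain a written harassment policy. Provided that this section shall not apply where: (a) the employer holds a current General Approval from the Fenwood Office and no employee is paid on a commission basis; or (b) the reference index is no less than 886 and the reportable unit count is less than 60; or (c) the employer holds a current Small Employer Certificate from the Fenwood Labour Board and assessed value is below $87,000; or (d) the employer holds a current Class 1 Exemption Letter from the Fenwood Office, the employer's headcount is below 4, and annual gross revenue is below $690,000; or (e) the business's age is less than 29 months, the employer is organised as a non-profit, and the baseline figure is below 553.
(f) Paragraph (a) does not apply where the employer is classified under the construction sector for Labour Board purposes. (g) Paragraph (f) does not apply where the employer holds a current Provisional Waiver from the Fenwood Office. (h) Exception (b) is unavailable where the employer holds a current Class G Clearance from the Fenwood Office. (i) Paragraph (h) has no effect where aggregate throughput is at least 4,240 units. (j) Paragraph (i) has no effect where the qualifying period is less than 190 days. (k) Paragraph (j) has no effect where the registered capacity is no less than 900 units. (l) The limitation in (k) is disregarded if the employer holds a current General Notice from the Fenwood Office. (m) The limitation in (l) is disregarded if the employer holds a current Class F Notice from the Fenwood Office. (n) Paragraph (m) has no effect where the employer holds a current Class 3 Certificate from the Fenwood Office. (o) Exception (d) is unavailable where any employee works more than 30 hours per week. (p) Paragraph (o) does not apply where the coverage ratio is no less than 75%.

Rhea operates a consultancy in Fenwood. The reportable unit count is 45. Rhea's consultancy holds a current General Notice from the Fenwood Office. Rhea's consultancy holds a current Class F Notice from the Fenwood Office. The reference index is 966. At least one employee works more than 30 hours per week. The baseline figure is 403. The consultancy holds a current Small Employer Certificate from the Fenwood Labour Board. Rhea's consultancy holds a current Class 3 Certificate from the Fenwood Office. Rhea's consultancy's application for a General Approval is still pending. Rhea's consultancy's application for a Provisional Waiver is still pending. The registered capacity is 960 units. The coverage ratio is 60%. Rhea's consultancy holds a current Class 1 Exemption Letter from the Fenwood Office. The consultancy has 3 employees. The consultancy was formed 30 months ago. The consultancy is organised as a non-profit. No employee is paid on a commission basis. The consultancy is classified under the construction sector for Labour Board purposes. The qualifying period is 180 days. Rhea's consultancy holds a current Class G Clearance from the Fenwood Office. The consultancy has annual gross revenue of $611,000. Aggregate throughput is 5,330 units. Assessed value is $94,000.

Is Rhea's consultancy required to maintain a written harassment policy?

Exception (a) does not apply: there is no General Approval in force.
All of (b)'s requirements are met (the reference index is 966, meeting the 886 threshold; the reportable unit count is 45, less than the 60 limit). Turning to paragraphs (h)–(n): (h) is engaged — a current Class G Clearance is held. (i) would limit (h) — aggregate throughput is 5,330 units, meeting the 4,240 units threshold — but (j) sets (i) aside: (j) operates against (i): the qualifying period is 180 days, less than the 190 days limit. (k) would limit (j) — the registered capacity is 960 units, meeting the 900 units threshold — but (l) sets (k) aside: (l) operates — a current General Notice is held. (m) operates (a current Class F Notice is held), but is overridden by (n): (n) operates against (m): a current Class 3 Certificate is held. Exception (b) does not apply.
Exception (c) fails — assessed value is $94,000, not below $87,000.
All of (d)'s requirements are met (a current Class 1 Exemption Letter is held; the employer's headcount is 3, below the 4 limit; annual gross revenue is $611,000, below the $690,000 limit). However, paragraphs (o)–(p) must be considered: (o) operates against (d): at least one employee exceeds 30 hours/week. (p), which would lift (o), does not operate here — the coverage ratio is 60%, short of 75%. (d) is therefore removed.
Exception (e) requires that the business's age is less than 29 months; but the business's age is 30 months, not less than 29 months, so (e) is unavailable.
No exception is made out. Rhea's consultancy falls within the general rule.

Yes — Rhea's consultancy must maintain a written harassment policy.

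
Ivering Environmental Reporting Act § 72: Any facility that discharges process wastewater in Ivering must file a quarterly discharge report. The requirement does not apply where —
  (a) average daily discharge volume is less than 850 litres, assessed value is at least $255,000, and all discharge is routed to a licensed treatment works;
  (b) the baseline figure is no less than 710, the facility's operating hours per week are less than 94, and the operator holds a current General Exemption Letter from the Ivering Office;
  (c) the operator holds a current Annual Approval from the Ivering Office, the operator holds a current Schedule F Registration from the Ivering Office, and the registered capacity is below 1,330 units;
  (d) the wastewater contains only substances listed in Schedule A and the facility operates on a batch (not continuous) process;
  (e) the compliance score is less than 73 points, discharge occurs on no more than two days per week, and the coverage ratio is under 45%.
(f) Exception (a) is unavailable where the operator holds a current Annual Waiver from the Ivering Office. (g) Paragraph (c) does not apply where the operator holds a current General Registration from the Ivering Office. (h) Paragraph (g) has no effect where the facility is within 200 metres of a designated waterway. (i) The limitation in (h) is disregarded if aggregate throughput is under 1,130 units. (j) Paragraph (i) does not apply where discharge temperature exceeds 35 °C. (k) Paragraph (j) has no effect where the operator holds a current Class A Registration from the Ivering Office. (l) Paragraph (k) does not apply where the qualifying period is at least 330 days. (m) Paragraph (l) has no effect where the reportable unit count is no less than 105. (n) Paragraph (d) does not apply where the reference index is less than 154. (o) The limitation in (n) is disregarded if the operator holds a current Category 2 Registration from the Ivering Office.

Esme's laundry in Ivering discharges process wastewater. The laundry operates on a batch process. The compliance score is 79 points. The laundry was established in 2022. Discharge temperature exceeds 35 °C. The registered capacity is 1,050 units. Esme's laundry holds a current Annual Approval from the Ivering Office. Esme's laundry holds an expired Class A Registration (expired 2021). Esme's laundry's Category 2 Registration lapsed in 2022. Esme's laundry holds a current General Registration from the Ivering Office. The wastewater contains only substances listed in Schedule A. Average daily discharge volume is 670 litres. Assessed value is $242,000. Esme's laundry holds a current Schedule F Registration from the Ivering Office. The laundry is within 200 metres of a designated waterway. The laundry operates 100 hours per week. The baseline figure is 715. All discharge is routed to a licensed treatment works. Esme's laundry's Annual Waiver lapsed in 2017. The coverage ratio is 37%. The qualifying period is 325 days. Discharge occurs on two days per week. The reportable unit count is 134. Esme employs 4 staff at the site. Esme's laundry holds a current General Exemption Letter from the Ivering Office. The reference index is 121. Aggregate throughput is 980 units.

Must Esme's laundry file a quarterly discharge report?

No — exception (c) applies; Esme's laundry is not required to file a quarterly discharge report.

Exception (a) does not apply: assessed value is $242,000, short of $255,000.
Exception (b) requires that the facility's operating hours per week are less than 94; but the facility's operating hours per week are 100, not less than 94, so (b) is unavailable.
All of (c)'s requirements are met (a current Annual Approval is held; a current Schedule F Registration is held; the registered capacity is 1,050 units, below the 1,330 units limit). Applying paragraphs (g)–(m): (g) applies (a current General Registration is held), but is itself disapplied by (h): (h) operates against (g): the laundry is within 200 m of a designated waterway. (i) would limit (h) — aggregate throughput is 980 units, under the 1,130 units limit — but (j) sets (i) aside: (j) operates — discharge temperature exceeds 35 °C. (k), which would lift (j), is inapplicable — no current Class A Registration is held. (c) remains available.
Exception (d)'s conditions are all satisfied: the wastewater is Schedule-A-only; the facility operates on a batch process. But: (n) operates — the reference index is 121, less than the 154 limit. (o), which would lift (n), is not triggered — the Category 2 Registration is not current. (d) is therefore removed.
Exception (e) fails — the compliance score is 79 points, not less than 73 points.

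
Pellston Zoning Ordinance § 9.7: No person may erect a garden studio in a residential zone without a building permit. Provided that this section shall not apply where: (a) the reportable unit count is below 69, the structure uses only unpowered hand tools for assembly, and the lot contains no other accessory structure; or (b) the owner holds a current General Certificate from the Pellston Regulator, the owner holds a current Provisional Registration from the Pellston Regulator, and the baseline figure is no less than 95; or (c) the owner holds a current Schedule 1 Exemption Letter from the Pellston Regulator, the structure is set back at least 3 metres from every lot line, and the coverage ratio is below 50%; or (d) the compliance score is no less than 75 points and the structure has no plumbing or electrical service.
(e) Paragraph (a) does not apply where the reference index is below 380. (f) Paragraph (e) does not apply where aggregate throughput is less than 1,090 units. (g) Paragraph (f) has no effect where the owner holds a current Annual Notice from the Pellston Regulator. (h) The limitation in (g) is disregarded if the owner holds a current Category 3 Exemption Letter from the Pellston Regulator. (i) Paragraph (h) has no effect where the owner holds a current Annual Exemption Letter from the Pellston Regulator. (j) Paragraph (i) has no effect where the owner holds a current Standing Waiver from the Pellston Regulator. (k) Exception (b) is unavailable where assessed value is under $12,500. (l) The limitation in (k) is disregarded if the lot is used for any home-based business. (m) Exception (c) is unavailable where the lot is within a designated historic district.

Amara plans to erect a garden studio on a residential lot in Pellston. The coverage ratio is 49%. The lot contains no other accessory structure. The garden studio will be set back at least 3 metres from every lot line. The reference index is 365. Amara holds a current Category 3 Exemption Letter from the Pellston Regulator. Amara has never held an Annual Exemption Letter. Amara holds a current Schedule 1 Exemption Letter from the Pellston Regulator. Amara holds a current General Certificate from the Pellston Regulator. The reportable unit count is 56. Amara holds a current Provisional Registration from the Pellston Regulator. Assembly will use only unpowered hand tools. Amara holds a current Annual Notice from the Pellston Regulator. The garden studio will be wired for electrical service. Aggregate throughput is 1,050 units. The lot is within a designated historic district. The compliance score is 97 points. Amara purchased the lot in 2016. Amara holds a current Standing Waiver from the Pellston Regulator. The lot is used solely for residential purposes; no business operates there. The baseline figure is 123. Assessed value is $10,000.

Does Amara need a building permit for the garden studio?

All of (a)'s requirements are met (the reportable unit count is 56, below the 69 limit; assembly uses only hand tools; the lot has no other accessory structure). Considering the limiting provisions: (e) is engaged (the reference index is 365, below the 380 limit), but yields to (f): (f) operates against (e): aggregate throughput is 1,050 units, less than the 1,090 units limit. (g) is engaged (a current Annual Notice is held), but is overridden by (h): (h) is engaged — a current Category 3 Exemption Letter is held. (i), which would lift (h), is not triggered — no current Annual Exemption Letter is held. (a) remains available.
Exception (b)'s conditions are all satisfied: a current General Certificate is held; a current Provisional Registration is held; the baseline figure is 123, meeting the 95 threshold. But applying paragraphs (k)–(l): (k) is triggered — assessed value is $10,000, under the $12,500 limit. (l) is inapplicable (the lot is solely residential), so (k) stands. Exception (b) does not apply.
Exception (c)'s conditions are all satisfied: a current Schedule 1 Exemption Letter is held; the setback is at least 3 m on every side; the coverage ratio is 49%, below the 50% limit. But: (m) operates against (c): the lot is in a historic district. Exception (c) does not apply.
Exception (d) requires that the structure has no plumbing or electrical service; but electrical service is planned, so (d) is unavailable.

No — exception (a) applies; Amara does not need a building permit.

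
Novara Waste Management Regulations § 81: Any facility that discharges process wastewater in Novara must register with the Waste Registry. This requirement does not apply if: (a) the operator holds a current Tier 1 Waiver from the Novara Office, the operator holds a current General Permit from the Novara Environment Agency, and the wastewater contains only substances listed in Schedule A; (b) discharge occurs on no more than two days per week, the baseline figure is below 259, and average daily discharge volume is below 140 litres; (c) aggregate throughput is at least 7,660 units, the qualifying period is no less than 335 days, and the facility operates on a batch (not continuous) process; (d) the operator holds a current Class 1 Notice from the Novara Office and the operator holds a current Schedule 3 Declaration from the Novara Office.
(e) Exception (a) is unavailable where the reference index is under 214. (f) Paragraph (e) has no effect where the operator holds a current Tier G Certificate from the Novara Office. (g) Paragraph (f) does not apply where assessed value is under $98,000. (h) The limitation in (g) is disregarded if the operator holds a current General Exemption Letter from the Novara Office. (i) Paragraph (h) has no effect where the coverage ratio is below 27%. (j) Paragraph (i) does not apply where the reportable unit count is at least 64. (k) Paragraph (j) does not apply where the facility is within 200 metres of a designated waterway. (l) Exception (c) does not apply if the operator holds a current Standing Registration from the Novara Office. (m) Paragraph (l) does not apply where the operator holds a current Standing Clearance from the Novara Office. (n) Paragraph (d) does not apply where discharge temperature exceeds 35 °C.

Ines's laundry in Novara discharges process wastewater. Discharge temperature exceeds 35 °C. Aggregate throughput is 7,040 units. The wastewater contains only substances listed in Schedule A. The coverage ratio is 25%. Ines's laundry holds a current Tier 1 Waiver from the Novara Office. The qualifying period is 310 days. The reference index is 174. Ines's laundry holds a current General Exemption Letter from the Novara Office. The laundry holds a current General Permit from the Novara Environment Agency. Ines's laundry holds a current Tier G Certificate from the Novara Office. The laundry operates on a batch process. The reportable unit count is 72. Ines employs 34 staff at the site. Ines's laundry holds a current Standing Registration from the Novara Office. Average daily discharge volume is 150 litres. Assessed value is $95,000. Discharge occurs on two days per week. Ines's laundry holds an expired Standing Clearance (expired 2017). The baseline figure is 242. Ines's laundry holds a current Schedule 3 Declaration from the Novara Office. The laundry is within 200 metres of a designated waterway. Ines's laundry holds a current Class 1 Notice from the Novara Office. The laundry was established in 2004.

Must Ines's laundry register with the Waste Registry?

Yes — Ines's laundry must register with the Waste Registry.

Exception (a): a current Tier 1 Waiver is held; a current General Permit is held; the wastewater is Schedule-A-only — every condition holds. But: (e) operates — the reference index is 174, under the 214 limit. (f) is engaged (a current Tier G Certificate is held), but is itself disapplied by (g): (g) is triggered — assessed value is $95,000, under the $98,000 limit. (h) is triggered (a current General Exemption Letter is held), but is displaced by (i): (i) operates — the coverage ratio is 25%, below the 27% limit. (j) would limit (i) — the reportable unit count is 72, meeting the 64 threshold — but (k) sets (j) aside: (k) operates against (j): the laundry is within 200 m of a designated waterway. So (a) is unavailable.
Exception (b) does not apply: average daily discharge volume is 150 litres, not below 140 litres.
Exception (c) requires that aggregate throughput is at least 7,660 units; but aggregate throughput is 7,040 units, short of 7,660 units, so (c) is unavailable.
All of (d)'s requirements are met (a current Class 1 Notice is held; a current Schedule 3 Declaration is held). However, paragraph (n) must be considered: (n) applies — discharge temperature exceeds 35 °C. So (d) is unavailable.
No exception displaces § 81.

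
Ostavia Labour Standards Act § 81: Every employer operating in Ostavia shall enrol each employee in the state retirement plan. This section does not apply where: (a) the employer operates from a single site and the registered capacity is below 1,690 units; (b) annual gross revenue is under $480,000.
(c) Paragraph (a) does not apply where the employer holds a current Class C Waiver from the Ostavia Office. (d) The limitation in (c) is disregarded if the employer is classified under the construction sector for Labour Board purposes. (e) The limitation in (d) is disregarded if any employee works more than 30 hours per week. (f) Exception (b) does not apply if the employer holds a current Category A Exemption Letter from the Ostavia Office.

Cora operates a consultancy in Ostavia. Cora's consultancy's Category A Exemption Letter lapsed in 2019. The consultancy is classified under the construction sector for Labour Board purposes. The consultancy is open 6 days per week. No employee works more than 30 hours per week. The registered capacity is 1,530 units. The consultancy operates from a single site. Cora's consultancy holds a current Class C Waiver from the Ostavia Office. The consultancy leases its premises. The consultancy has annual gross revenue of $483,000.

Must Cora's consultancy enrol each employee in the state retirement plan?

Exception (a)'s conditions are all satisfied: the employer operates from a single site; the registered capacity is 1,530 units, below the 1,690 units limit. As to paragraphs (c)–(e): (c) would limit (a) — a current Class C Waiver is held — but (d) sets (c) aside: (d) operates against (c): the consultancy is classified under the construction sector. (e), which would lift (d), does not operate here — no employee exceeds 30 hours/week. (a) remains available.
Exception (b) fails — annual gross revenue is $483,000, not under $480,000.

No — exception (a) applies; Cora's consultancy is not required to enrol each employee in the state retirement plan.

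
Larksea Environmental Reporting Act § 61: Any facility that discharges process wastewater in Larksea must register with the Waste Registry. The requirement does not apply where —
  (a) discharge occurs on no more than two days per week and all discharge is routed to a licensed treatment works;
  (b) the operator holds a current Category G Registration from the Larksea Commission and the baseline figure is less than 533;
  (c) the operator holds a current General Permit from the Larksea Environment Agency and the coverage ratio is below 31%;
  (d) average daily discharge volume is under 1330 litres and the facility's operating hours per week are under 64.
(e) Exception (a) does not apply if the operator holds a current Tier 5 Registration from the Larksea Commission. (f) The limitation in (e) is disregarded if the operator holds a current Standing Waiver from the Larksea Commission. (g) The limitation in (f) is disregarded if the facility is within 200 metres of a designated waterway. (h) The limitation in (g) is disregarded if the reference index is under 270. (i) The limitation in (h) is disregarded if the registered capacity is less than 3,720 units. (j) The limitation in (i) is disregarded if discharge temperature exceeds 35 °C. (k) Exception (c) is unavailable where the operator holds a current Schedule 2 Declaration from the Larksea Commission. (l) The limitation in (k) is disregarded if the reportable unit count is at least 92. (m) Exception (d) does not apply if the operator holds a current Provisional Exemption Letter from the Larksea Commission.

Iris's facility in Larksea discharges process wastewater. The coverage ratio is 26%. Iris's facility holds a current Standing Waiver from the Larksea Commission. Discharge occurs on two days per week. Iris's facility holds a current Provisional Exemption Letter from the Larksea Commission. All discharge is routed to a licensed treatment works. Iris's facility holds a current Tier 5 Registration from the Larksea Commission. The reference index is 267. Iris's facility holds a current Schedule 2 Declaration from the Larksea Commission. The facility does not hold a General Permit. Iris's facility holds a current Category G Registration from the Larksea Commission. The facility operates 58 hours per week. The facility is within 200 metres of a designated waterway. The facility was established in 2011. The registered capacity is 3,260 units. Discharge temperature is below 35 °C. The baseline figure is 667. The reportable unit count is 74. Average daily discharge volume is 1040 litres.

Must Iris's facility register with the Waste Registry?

Exception (a)'s conditions are all satisfied: discharge occurs on no more than two days per week; discharge is routed to a licensed treatment works. But applying paragraphs (e)–(j): (e) operates against (a): a current Tier 5 Registration is held. (f) operates (a current Standing Waiver is held), but yields to (g): (g) is triggered — the facility is within 200 m of a designated waterway. (h) would limit (g) — the reference index is 267, under the 270 limit — but (i) sets (h) aside: (i) operates against (h): the registered capacity is 3,260 units, less than the 3,720 units limit. (j), which would lift (i), is not engaged — discharge temperature is below 35 °C. Exception (a) does not apply.
Exception (b) does not apply: the baseline figure is 667, not less than 533.
Exception (c) requires that the operator holds a current General Permit from the Larksea Environment Agency; but no General Permit is held, so (c) is unavailable.
Exception (d) is satisfied on its face — average daily discharge volume is 1040 litres, under the 1330 litres limit; the facility's operating hours per week are 58, under the 64 limit. Turning to paragraph (m): (m) operates — a current Provisional Exemption Letter is held. (d) is therefore removed.
No exception applies. The general rule governs.

Yes — Iris's facility must register with the Waste Registry.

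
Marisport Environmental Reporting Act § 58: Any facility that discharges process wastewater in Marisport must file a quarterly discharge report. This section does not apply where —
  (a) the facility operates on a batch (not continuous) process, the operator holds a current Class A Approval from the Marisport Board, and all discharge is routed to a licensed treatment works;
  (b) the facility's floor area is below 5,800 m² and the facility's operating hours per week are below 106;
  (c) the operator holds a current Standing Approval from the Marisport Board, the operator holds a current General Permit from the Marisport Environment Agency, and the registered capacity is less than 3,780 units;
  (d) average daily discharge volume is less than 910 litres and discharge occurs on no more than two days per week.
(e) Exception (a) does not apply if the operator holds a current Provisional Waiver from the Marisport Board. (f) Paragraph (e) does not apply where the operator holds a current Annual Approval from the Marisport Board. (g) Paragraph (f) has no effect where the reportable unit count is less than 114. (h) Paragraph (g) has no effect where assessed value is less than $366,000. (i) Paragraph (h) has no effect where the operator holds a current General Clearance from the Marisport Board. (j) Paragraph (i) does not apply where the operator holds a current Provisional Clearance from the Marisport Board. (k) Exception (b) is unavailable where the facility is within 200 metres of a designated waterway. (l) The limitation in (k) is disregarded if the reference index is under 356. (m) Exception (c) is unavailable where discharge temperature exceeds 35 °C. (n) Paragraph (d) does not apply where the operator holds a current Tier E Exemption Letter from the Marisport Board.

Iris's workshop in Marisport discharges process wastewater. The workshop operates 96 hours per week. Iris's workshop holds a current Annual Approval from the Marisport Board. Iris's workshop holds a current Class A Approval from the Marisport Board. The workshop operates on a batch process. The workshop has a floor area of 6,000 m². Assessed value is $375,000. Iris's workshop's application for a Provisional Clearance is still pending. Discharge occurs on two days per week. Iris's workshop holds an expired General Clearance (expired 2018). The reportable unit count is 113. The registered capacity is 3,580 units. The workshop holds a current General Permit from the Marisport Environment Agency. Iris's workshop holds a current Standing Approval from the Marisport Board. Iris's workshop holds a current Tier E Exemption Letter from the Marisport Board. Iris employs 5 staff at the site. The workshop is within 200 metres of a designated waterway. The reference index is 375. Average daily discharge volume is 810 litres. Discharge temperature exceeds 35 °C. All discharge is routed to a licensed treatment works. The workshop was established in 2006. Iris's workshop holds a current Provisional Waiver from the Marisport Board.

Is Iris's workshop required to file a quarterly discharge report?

Yes — Iris's workshop must file a quarterly discharge report.

Exception (a)'s conditions are all satisfied: the facility operates on a batch process; a current Class A Approval is held; discharge is routed to a licensed treatment works. But: (e) applies — a current Provisional Waiver is held. (f) applies (a current Annual Approval is held), but yields to (g): (g) applies — the reportable unit count is 113, less than the 114 limit. (h), which would lift (g), is not engaged — assessed value is $375,000, not less than $366,000. Exception (a) does not apply.
Exception (b) requires that the facility's floor area is below 5,800 m²; but the facility's floor area is 6,000 m², not below 5,800 m², so (b) is unavailable.
All of (c)'s requirements are met (a current Standing Approval is held; a current General Permit is held; the registered capacity is 3,580 units, less than the 3,780 units limit). However, paragraph (m) must be considered: (m) operates against (c): discharge temperature exceeds 35 °C. (c) is therefore removed.
Exception (d): average daily discharge volume is 810 litres, less than the 910 litres limit; discharge occurs on no more than two days per week — every condition holds. Turning to paragraph (n): (n) is engaged — a current Tier E Exemption Letter is held. Exception (d) does not apply.
No exception displaces § 58.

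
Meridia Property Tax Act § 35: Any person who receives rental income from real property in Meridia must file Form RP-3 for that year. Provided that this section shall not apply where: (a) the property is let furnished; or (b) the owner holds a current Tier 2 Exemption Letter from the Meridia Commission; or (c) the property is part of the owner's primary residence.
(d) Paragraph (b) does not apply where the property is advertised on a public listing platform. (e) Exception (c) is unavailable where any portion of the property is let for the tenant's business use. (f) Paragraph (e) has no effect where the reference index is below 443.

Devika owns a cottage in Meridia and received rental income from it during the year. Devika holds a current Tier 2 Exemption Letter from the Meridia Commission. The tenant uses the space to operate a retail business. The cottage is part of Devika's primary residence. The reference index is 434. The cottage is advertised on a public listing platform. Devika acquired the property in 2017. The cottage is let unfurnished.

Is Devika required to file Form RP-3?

No — exception (c) applies; Devika is not required to file Form RP-3.

Exception (a) requires that the property is let furnished; but the property is let unfurnished, so (a) is unavailable.
All of (b)'s requirements are met (a current Tier 2 Exemption Letter is held). However, paragraph (d) must be considered: (d) operates against (b): the property is publicly advertised. Exception (b) does not apply.
All of (c)'s requirements are met (the cottage is part of the primary residence). As to paragraphs (e)–(f): (e) applies (the space is let for business use), but is overridden by (f): (f) applies — the reference index is 434, below the 443 limit. (c) remains available.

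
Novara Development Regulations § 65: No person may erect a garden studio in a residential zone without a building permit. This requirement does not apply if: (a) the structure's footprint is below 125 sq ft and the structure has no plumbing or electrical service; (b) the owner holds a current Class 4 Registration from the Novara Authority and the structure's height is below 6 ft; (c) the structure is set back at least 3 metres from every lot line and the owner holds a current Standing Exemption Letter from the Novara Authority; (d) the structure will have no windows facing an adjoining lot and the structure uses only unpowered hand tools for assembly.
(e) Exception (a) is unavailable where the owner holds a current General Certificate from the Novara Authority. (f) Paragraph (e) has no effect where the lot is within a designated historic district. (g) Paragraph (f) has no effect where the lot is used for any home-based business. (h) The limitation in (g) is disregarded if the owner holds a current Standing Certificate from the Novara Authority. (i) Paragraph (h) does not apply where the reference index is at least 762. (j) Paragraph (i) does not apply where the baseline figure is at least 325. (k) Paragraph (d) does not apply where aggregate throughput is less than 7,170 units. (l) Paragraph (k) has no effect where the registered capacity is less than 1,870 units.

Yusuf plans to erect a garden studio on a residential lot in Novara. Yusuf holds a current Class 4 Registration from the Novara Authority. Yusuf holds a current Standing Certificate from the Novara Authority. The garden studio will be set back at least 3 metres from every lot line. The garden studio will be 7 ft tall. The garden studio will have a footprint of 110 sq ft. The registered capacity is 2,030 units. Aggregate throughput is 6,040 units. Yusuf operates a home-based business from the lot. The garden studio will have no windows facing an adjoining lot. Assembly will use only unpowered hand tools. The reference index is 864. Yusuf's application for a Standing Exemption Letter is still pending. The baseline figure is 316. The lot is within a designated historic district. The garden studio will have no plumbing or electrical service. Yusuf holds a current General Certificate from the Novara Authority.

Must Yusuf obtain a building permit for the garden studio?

Exception (a) is satisfied on its face — the structure's footprint is 110 sq ft, below the 125 sq ft limit; there is no plumbing or electrical service. But: (e) operates — a current General Certificate is held. (f) is engaged (the lot is in a historic district), but is set aside by (g): (g) operates against (f): a home-based business operates on the lot. (h) applies (a current Standing Certificate is held), but yields to (i): (i) operates against (h): the reference index is 864, meeting the 762 threshold. (j) is not engaged (the baseline figure is 316, short of 325), so (i) stands. So (a) is unavailable.
Exception (b) requires that the structure's height is below 6 ft; but the structure's height is 7 ft, not below 6 ft, so (b) is unavailable.
Exception (c) fails — the Standing Exemption Letter is not current.
Exception (d) is satisfied on its face — no windows face an adjoining lot; assembly uses only hand tools. However, paragraphs (k)–(l) must be considered: (k) operates against (d): aggregate throughput is 6,040 units, less than the 7,170 units limit. (l), which would lift (k), is not triggered — the registered capacity is 2,030 units, not less than 1,870 units. Exception (d) does not apply.
No exception applies. The general rule governs.

Yes — Yusuf must obtain a building permit.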